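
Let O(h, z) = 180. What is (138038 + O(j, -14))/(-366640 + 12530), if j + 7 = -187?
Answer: -69109/177055 ≈ -0.39033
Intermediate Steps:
j = -194 (j = -7 - 187 = -194)
(138038 + O(j, -14))/(-366640 + 12530) = (138038 + 180)/(-366640 + 12530) = 138218/(-354110) = 138218*(-1/354110) = -69109/177055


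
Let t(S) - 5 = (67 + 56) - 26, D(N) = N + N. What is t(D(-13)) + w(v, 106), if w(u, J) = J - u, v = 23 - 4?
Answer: 189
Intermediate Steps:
D(N) = 2*N
t(S) = 102 (t(S) = 5 + ((67 + 56) - 26) = 5 + (123 - 26) = 5 + 97 = 102)
v = 19
t(D(-13)) + w(v, 106) = 102 + (106 - 1*19) = 102 + (106 - 19) = 102 + 87 = 189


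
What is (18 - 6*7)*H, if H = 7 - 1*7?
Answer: 0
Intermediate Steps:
H = 0 (H = 7 - 7 = 0)
(18 - 6*7)*H = (18 - 6*7)*0 = (18 - 42)*0 = -24*0 = 0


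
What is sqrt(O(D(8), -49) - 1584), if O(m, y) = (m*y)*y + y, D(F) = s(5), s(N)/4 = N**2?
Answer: sqrt(238467) ≈ 488.33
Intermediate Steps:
s(N) = 4*N**2
D(F) = 100 (D(F) = 4*5**2 = 4*25 = 100)
O(m, y) = y + m*y**2 (O(m, y) = m*y**2 + y = y + m*y**2)
sqrt(O(D(8), -49) - 1584) = sqrt(-49*(1 + 100*(-49)) - 1584) = sqrt(-49*(1 - 4900) - 1584) = sqrt(-49*(-4899) - 1584) = sqrt(240051 - 1584) = sqrt(238467)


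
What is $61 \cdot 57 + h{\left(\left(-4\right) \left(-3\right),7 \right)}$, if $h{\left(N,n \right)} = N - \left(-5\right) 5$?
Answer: $3514$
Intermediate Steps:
$h{\left(N,n \right)} = 25 + N$ ($h{\left(N,n \right)} = N - -25 = N + 25 = 25 + N$)
$61 \cdot 57 + h{\left(\left(-4\right) \left(-3\right),7 \right)} = 61 \cdot 57 + \left(25 - -12\right) = 3477 + \left(25 + 12\right) = 3477 + 37 = 3514$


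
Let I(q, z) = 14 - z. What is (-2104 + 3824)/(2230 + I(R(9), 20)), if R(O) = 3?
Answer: 215/278 ≈ 0.77338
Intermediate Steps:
(-2104 + 3824)/(2230 + I(R(9), 20)) = (-2104 + 3824)/(2230 + (14 - 1*20)) = 1720/(2230 + (14 - 20)) = 1720/(2230 - 6) = 1720/2224 = 1720*(1/2224) = 215/278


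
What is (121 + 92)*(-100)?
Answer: -21300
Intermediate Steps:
(121 + 92)*(-100) = 213*(-100) = -21300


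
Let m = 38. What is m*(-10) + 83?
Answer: -297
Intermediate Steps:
m*(-10) + 83 = 38*(-10) + 83 = -380 + 83 = -297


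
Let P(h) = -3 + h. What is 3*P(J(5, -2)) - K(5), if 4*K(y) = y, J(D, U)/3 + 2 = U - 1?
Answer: -221/4 ≈ -55.250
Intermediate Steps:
J(D, U) = -9 + 3*U (J(D, U) = -6 + 3*(U - 1) = -6 + 3*(-1 + U) = -6 + (-3 + 3*U) = -9 + 3*U)
K(y) = y/4
3*P(J(5, -2)) - K(5) = 3*(-3 + (-9 + 3*(-2))) - 5/4 = 3*(-3 + (-9 - 6)) - 1*5/4 = 3*(-3 - 15) - 5/4 = 3*(-18) - 5/4 = -54 - 5/4 = -221/4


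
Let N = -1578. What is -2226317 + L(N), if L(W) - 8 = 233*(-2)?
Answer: -2226775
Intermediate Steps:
L(W) = -458 (L(W) = 8 + 233*(-2) = 8 - 466 = -458)
-2226317 + L(N) = -2226317 - 458 = -2226775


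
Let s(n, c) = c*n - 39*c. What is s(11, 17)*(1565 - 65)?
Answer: -714000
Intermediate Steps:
s(n, c) = -39*c + c*n
s(11, 17)*(1565 - 65) = (17*(-39 + 11))*(1565 - 65) = (17*(-28))*1500 = -476*1500 = -714000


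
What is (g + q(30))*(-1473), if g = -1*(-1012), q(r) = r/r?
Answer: -1492149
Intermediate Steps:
q(r) = 1
g = 1012
(g + q(30))*(-1473) = (1012 + 1)*(-1473) = 1013*(-1473) = -1492149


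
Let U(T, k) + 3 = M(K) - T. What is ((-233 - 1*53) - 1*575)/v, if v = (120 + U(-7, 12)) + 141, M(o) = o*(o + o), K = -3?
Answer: -861/283 ≈ -3.0424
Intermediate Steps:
M(o) = 2*o² (M(o) = o*(2*o) = 2*o²)
U(T, k) = 15 - T (U(T, k) = -3 + (2*(-3)² - T) = -3 + (2*9 - T) = -3 + (18 - T) = 15 - T)
v = 283 (v = (120 + (15 - 1*(-7))) + 141 = (120 + (15 + 7)) + 141 = (120 + 22) + 141 = 142 + 141 = 283)
((-233 - 1*53) - 1*575)/v = ((-233 - 1*53) - 1*575)/283 = ((-233 - 53) - 575)*(1/283) = (-286 - 575)*(1/283) = -861*1/283 = -861/283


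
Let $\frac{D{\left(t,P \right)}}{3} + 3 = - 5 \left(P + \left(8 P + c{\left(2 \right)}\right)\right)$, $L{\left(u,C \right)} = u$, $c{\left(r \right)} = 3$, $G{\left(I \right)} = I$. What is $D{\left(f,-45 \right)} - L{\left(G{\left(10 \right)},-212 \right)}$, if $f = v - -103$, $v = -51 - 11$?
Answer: $6011$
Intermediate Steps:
$v = -62$
$f = 41$ ($f = -62 - -103 = -62 + 103 = 41$)
$D{\left(t,P \right)} = -54 - 135 P$ ($D{\left(t,P \right)} = -9 + 3 \left(- 5 \left(P + \left(8 P + 3\right)\right)\right) = -9 + 3 \left(- 5 \left(P + \left(3 + 8 P\right)\right)\right) = -9 + 3 \left(- 5 \left(3 + 9 P\right)\right) = -9 + 3 \left(-15 - 45 P\right) = -9 - \left(45 + 135 P\right) = -54 - 135 P$)
$D{\left(f,-45 \right)} - L{\left(G{\left(10 \right)},-212 \right)} = \left(-54 - -6075\right) - 10 = \left(-54 + 6075\right) - 10 = 6021 - 10 = 6011$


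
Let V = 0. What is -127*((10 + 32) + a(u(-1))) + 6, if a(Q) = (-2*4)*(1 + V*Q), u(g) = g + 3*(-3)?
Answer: -4312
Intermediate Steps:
u(g) = -9 + g (u(g) = g - 9 = -9 + g)
a(Q) = -8 (a(Q) = (-2*4)*(1 + 0*Q) = -8*(1 + 0) = -8*1 = -8)
-127*((10 + 32) + a(u(-1))) + 6 = -127*((10 + 32) - 8) + 6 = -127*(42 - 8) + 6 = -127*34 + 6 = -4318 + 6 = -4312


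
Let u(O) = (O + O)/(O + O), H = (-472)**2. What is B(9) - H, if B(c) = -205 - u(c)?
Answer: -222990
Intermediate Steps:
H = 222784
u(O) = 1 (u(O) = (2*O)/((2*O)) = (2*O)*(1/(2*O)) = 1)
B(c) = -206 (B(c) = -205 - 1*1 = -205 - 1 = -206)
B(9) - H = -206 - 1*222784 = -206 - 222784 = -222990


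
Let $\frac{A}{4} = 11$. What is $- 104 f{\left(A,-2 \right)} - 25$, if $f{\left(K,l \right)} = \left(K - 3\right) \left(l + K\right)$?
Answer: $-179113$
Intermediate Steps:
$A = 44$ ($A = 4 \cdot 11 = 44$)
$f{\left(K,l \right)} = \left(-3 + K\right) \left(K + l\right)$
$- 104 f{\left(A,-2 \right)} - 25 = - 104 \left(44^{2} - 132 - -6 + 44 \left(-2\right)\right) - 25 = - 104 \left(1936 - 132 + 6 - 88\right) - 25 = \left(-104\right) 1722 - 25 = -179088 - 25 = -179113$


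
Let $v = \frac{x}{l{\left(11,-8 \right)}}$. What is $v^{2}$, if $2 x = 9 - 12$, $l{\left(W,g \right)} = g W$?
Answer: $\frac{9}{30976} \approx 0.00029055$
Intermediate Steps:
$l{\left(W,g \right)} = W g$
$x = - \frac{3}{2}$ ($x = \frac{9 - 12}{2} = \frac{1}{2} \left(-3\right) = - \frac{3}{2} \approx -1.5$)
$v = \frac{3}{176}$ ($v = - \frac{3}{2 \cdot 11 \left(-8\right)} = - \frac{3}{2 \left(-88\right)} = \left(- \frac{3}{2}\right) \left(- \frac{1}{88}\right) = \frac{3}{176} \approx 0.017045$)
$v^{2} = \left(\frac{3}{176}\right)^{2} = \frac{9}{30976}$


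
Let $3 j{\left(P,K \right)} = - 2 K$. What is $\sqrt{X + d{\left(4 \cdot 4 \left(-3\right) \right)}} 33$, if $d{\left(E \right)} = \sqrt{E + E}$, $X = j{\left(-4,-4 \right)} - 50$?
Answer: $11 \sqrt{-426 + 36 i \sqrt{6}} \approx 23.375 + 228.24 i$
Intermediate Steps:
$j{\left(P,K \right)} = - \frac{2 K}{3}$ ($j{\left(P,K \right)} = \frac{\left(-2\right) K}{3} = - \frac{2 K}{3}$)
$X = - \frac{142}{3}$ ($X = \left(- \frac{2}{3}\right) \left(-4\right) - 50 = \frac{8}{3} - 50 = - \frac{142}{3} \approx -47.333$)
$d{\left(E \right)} = \sqrt{2} \sqrt{E}$ ($d{\left(E \right)} = \sqrt{2 E} = \sqrt{2} \sqrt{E}$)
$\sqrt{X + d{\left(4 \cdot 4 \left(-3\right) \right)}} 33 = \sqrt{- \frac{142}{3} + \sqrt{2} \sqrt{4 \cdot 4 \left(-3\right)}} 33 = \sqrt{- \frac{142}{3} + \sqrt{2} \sqrt{16 \left(-3\right)}} 33 = \sqrt{- \frac{142}{3} + \sqrt{2} \sqrt{-48}} \cdot 33 = \sqrt{- \frac{142}{3} + \sqrt{2} \cdot 4 i \sqrt{3}} \cdot 33 = \sqrt{- \frac{142}{3} + 4 i \sqrt{6}} \cdot 33 = 33 \sqrt{- \frac{142}{3} + 4 i \sqrt{6}}$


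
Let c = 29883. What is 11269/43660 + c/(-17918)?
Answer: -9345541/6629660 ≈ -1.4097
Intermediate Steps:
11269/43660 + c/(-17918) = 11269/43660 + 29883/(-17918) = 11269*(1/43660) + 29883*(-1/17918) = 191/740 - 29883/17918 = -9345541/6629660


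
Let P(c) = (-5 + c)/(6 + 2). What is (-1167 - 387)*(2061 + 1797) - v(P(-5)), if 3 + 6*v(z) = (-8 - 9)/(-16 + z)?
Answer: -2482067309/414 ≈ -5.9953e+6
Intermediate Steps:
P(c) = -5/8 + c/8 (P(c) = (-5 + c)/8 = (-5 + c)*(⅛) = -5/8 + c/8)
v(z) = -½ - 17/(6*(-16 + z)) (v(z) = -½ + ((-8 - 9)/(-16 + z))/6 = -½ + (-17/(-16 + z))/6 = -½ - 17/(6*(-16 + z)))
(-1167 - 387)*(2061 + 1797) - v(P(-5)) = (-1167 - 387)*(2061 + 1797) - (31 - 3*(-5/8 + (⅛)*(-5)))/(6*(-16 + (-5/8 + (⅛)*(-5)))) = -1554*3858 - (31 - 3*(-5/8 - 5/8))/(6*(-16 + (-5/8 - 5/8))) = -5995332 - (31 - 3*(-5/4))/(6*(-16 - 5/4)) = -5995332 - (31 + 15/4)/(6*(-69/4)) = -5995332 - (-4)*139/(6*69*4) = -5995332 - 1*(-139/414) = -5995332 + 139/414 = -2482067309/414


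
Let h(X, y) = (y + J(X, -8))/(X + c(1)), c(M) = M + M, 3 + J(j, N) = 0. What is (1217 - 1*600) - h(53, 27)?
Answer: 33911/55 ≈ 616.56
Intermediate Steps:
J(j, N) = -3 (J(j, N) = -3 + 0 = -3)
c(M) = 2*M
h(X, y) = (-3 + y)/(2 + X) (h(X, y) = (y - 3)/(X + 2*1) = (-3 + y)/(X + 2) = (-3 + y)/(2 + X))
(1217 - 1*600) - h(53, 27) = (1217 - 1*600) - (-3 + 27)/(2 + 53) = (1217 - 600) - 24/55 = 617 - 24/55 = 33911/55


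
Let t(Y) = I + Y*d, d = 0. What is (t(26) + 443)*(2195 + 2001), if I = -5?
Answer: 1837848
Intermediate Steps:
t(Y) = -5 (t(Y) = -5 + Y*0 = -5 + 0 = -5)
(t(26) + 443)*(2195 + 2001) = (-5 + 443)*(2195 + 2001) = 438*4196 = 1837848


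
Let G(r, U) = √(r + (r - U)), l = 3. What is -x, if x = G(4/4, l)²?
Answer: 1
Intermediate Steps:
G(r, U) = √(-U + 2*r)
x = -1 (x = (√(-1*3 + 2*(4/4)))² = (√(-3 + 2*(4*(¼))))² = (√(-3 + 2*1))² = (√(-3 + 2))² = (√(-1))² = I² = -1)
-x = -1*(-1) = 1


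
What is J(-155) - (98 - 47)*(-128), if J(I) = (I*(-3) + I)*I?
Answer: -41522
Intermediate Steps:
J(I) = -2*I² (J(I) = (-3*I + I)*I = (-2*I)*I = -2*I²)
J(-155) - (98 - 47)*(-128) = -2*(-155)² - (98 - 47)*(-128) = -2*24025 - 51*(-128) = -48050 - 1*(-6528) = -48050 + 6528 = -41522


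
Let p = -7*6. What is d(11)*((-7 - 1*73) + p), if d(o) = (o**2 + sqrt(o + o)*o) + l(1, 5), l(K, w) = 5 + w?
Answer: -15982 - 1342*sqrt(22) ≈ -22277.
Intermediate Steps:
d(o) = 10 + o**2 + sqrt(2)*o**(3/2) (d(o) = (o**2 + sqrt(o + o)*o) + (5 + 5) = (o**2 + sqrt(2*o)*o) + 10 = (o**2 + (sqrt(2)*sqrt(o))*o) + 10 = (o**2 + sqrt(2)*o**(3/2)) + 10 = 10 + o**2 + sqrt(2)*o**(3/2))
p = -42
d(11)*((-7 - 1*73) + p) = (10 + 11**2 + sqrt(2)*11**(3/2))*((-7 - 1*73) - 42) = (10 + 121 + sqrt(2)*(11*sqrt(11)))*((-7 - 73) - 42) = (10 + 121 + 11*sqrt(22))*(-80 - 42) = (131 + 11*sqrt(22))*(-122) = -15982 - 1342*sqrt(22)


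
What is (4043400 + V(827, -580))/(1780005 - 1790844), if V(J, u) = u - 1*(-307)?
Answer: -1347709/3613 ≈ -373.02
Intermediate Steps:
V(J, u) = 307 + u (V(J, u) = u + 307 = 307 + u)
(4043400 + V(827, -580))/(1780005 - 1790844) = (4043400 + (307 - 580))/(1780005 - 1790844) = (4043400 - 273)/(-10839) = 4043127*(-1/10839) = -1347709/3613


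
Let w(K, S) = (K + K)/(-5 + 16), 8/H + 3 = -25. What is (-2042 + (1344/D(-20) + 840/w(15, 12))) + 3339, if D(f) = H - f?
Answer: 38483/23 ≈ 1673.2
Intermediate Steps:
H = -2/7 (H = 8/(-3 - 25) = 8/(-28) = 8*(-1/28) = -2/7 ≈ -0.28571)
w(K, S) = 2*K/11 (w(K, S) = (2*K)/11 = (2*K)*(1/11) = 2*K/11)
D(f) = -2/7 - f
(-2042 + (1344/D(-20) + 840/w(15, 12))) + 3339 = (-2042 + (1344/(-2/7 - 1*(-20)) + 840/(((2/11)*15)))) + 3339 = (-2042 + (1344/(-2/7 + 20) + 840/(30/11))) + 3339 = (-2042 + (1344/(138/7) + 840*(11/30))) + 3339 = (-2042 + (1344*(7/138) + 308)) + 3339 = (-2042 + (1568/23 + 308)) + 3339 = (-2042 + 8652/23) + 3339 = -38314/23 + 3339 = 38483/23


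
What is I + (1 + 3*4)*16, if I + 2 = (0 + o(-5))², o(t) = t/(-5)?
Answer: 207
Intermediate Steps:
o(t) = -t/5 (o(t) = t*(-⅕) = -t/5)
I = -1 (I = -2 + (0 - ⅕*(-5))² = -2 + (0 + 1)² = -2 + 1² = -2 + 1 = -1)
I + (1 + 3*4)*16 = -1 + (1 + 3*4)*16 = -1 + (1 + 12)*16 = -1 + 13*16 = -1 + 208 = 207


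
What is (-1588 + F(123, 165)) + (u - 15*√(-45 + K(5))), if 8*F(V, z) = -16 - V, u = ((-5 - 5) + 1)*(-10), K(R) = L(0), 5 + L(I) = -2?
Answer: -12123/8 - 30*I*√13 ≈ -1515.4 - 108.17*I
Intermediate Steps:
L(I) = -7 (L(I) = -5 - 2 = -7)
K(R) = -7
u = 90 (u = (-10 + 1)*(-10) = -9*(-10) = 90)
F(V, z) = -2 - V/8 (F(V, z) = (-16 - V)/8 = -2 - V/8)
(-1588 + F(123, 165)) + (u - 15*√(-45 + K(5))) = (-1588 + (-2 - ⅛*123)) + (90 - 15*√(-45 - 7)) = (-1588 + (-2 - 123/8)) + (90 - 30*I*√13) = (-1588 - 139/8) + (90 - 30*I*√13) = -12843/8 + (90 - 30*I*√13) = -12123/8 - 30*I*√13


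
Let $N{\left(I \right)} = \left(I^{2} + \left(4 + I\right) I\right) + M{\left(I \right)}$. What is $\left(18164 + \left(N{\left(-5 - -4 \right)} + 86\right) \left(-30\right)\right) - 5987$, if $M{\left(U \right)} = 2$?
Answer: $9597$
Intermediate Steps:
$N{\left(I \right)} = 2 + I^{2} + I \left(4 + I\right)$ ($N{\left(I \right)} = \left(I^{2} + \left(4 + I\right) I\right) + 2 = \left(I^{2} + I \left(4 + I\right)\right) + 2 = 2 + I^{2} + I \left(4 + I\right)$)
$\left(18164 + \left(N{\left(-5 - -4 \right)} + 86\right) \left(-30\right)\right) - 5987 = \left(18164 + \left(\left(2 + 2 \left(-5 - -4\right)^{2} + 4 \left(-5 - -4\right)\right) + 86\right) \left(-30\right)\right) - 5987 = \left(18164 + \left(\left(2 + 2 \left(-5 + 4\right)^{2} + 4 \left(-5 + 4\right)\right) + 86\right) \left(-30\right)\right) - 5987 = \left(18164 + \left(\left(2 + 2 \left(-1\right)^{2} + 4 \left(-1\right)\right) + 86\right) \left(-30\right)\right) - 5987 = \left(18164 + \left(\left(2 + 2 \cdot 1 - 4\right) + 86\right) \left(-30\right)\right) - 5987 = \left(18164 + \left(\left(2 + 2 - 4\right) + 86\right) \left(-30\right)\right) - 5987 = \left(18164 + \left(0 + 86\right) \left(-30\right)\right) - 5987 = \left(18164 + 86 \left(-30\right)\right) - 5987 = \left(18164 - 2580\right) - 5987 = 15584 - 5987 = 9597$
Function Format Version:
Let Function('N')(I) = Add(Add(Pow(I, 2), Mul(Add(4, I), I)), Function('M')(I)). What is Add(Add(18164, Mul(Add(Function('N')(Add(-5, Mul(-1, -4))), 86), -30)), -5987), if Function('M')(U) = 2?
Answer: 9597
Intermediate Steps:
Function('N')(I) = Add(2, Pow(I, 2), Mul(I, Add(4, I))) (Function('N')(I) = Add(Add(Pow(I, 2), Mul(Add(4, I), I)), 2) = Add(Add(Pow(I, 2), Mul(I, Add(4, I))), 2) = Add(2, Pow(I, 2), Mul(I, Add(4, I))))
Add(Add(18164, Mul(Add(Function('N')(Add(-5, Mul(-1, -4))), 86), -30)), -5987) = Add(Add(18164, Mul(Add(Add(2, Mul(2, Pow(Add(-5, Mul(-1, -4)), 2)), Mul(4, Add(-5, Mul(-1, -4)))), 86), -30)), -5987) = Add(Add(18164, Mul(Add(Add(2, Mul(2, Pow(Add(-5, 4), 2)), Mul(4, Add(-5, 4))), 86), -30)), -5987) = Add(Add(18164, Mul(Add(Add(2, Mul(2, Pow(-1, 2)), Mul(4, -1)), 86), -30)), -5987) = Add(Add(18164, Mul(Add(Add(2, Mul(2, 1), -4), 86), -30)), -5987) = Add(Add(18164, Mul(Add(Add(2, 2, -4), 86), -30)), -5987) = Add(Add(18164, Mul(Add(0, 86), -30)), -5987) = Add(Add(18164, Mul(86, -30)), -5987) = Add(Add(18164, -2580), -5987) = Add(15584, -5987) = 9597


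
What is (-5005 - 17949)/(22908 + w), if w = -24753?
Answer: 22954/1845 ≈ 12.441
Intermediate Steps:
(-5005 - 17949)/(22908 + w) = (-5005 - 17949)/(22908 - 24753) = -22954/(-1845) = -22954*(-1/1845) = 22954/1845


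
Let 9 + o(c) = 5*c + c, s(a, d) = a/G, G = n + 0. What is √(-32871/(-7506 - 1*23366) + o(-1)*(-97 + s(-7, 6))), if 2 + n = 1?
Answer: √321918327978/15436 ≈ 36.757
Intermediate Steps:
n = -1 (n = -2 + 1 = -1)
G = -1 (G = -1 + 0 = -1)
s(a, d) = -a (s(a, d) = a/(-1) = a*(-1) = -a)
o(c) = -9 + 6*c (o(c) = -9 + (5*c + c) = -9 + 6*c)
√(-32871/(-7506 - 1*23366) + o(-1)*(-97 + s(-7, 6))) = √(-32871/(-7506 - 1*23366) + (-9 + 6*(-1))*(-97 - 1*(-7))) = √(-32871/(-7506 - 23366) + (-9 - 6)*(-97 + 7)) = √(-32871/(-30872) - 15*(-90)) = √(-32871*(-1/30872) + 1350) = √(32871/30872 + 1350) = √(41710071/30872) = √321918327978/15436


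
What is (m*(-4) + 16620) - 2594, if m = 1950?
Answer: 6226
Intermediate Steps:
(m*(-4) + 16620) - 2594 = (1950*(-4) + 16620) - 2594 = (-7800 + 16620) - 2594 = 8820 - 2594 = 6226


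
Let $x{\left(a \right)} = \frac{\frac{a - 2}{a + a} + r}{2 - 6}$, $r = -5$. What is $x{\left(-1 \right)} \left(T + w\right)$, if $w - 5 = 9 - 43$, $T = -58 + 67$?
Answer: $- \frac{35}{2} \approx -17.5$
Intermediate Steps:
$T = 9$
$x{\left(a \right)} = \frac{5}{4} - \frac{-2 + a}{8 a}$ ($x{\left(a \right)} = \frac{\frac{a - 2}{a + a} - 5}{2 - 6} = \frac{\frac{-2 + a}{2 a} - 5}{-4} = \left(\left(-2 + a\right) \frac{1}{2 a} - 5\right) \left(- \frac{1}{4}\right) = \left(\frac{-2 + a}{2 a} - 5\right) \left(- \frac{1}{4}\right) = \left(-5 + \frac{-2 + a}{2 a}\right) \left(- \frac{1}{4}\right) = \frac{5}{4} - \frac{-2 + a}{8 a}$)
$w = -29$ ($w = 5 + \left(9 - 43\right) = 5 - 34 = -29$)
$x{\left(-1 \right)} \left(T + w\right) = \frac{2 + 9 \left(-1\right)}{8 \left(-1\right)} \left(9 - 29\right) = \frac{1}{8} \left(-1\right) \left(2 - 9\right) \left(-20\right) = \frac{1}{8} \left(-1\right) \left(-7\right) \left(-20\right) = \frac{7}{8} \left(-20\right) = - \frac{35}{2}$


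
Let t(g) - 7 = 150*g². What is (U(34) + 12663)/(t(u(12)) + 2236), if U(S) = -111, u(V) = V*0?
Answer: 12552/2243 ≈ 5.5961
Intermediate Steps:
u(V) = 0
t(g) = 7 + 150*g²
(U(34) + 12663)/(t(u(12)) + 2236) = (-111 + 12663)/((7 + 150*0²) + 2236) = 12552/((7 + 150*0) + 2236) = 12552/((7 + 0) + 2236) = 12552/(7 + 2236) = 12552/2243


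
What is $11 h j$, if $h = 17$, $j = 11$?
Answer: $2057$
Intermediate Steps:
$11 h j = 11 \cdot 17 \cdot 11 = 187 \cdot 11 = 2057$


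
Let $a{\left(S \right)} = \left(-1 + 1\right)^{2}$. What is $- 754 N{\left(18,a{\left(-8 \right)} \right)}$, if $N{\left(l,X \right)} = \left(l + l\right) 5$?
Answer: $-135720$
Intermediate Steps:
$a{\left(S \right)} = 0$ ($a{\left(S \right)} = 0^{2} = 0$)
$N{\left(l,X \right)} = 10 l$ ($N{\left(l,X \right)} = 2 l 5 = 10 l$)
$- 754 N{\left(18,a{\left(-8 \right)} \right)} = - 754 \cdot 10 \cdot 18 = \left(-754\right) 180 = -135720$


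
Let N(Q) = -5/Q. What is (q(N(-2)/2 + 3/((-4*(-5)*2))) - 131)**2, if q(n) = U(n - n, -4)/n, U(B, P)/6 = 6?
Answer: 30283009/2809 ≈ 10781.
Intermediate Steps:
U(B, P) = 36 (U(B, P) = 6*6 = 36)
q(n) = 36/n
(q(N(-2)/2 + 3/((-4*(-5)*2))) - 131)**2 = (36/(-5/(-2)/2 + 3/((-4*(-5)*2))) - 131)**2 = (36/(-5*(-1/2)*(1/2) + 3/((20*2))) - 131)**2 = (36/((5/2)*(1/2) + 3/40) - 131)**2 = (36/(5/4 + 3*(1/40)) - 131)**2 = (36/(5/4 + 3/40) - 131)**2 = (36/(53/40) - 131)**2 = (36*(40/53) - 131)**2 = (1440/53 - 131)**2 = (-5503/53)**2 = 30283009/2809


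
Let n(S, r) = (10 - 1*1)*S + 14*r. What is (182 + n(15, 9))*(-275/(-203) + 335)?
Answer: 30248040/203 ≈ 1.4901e+5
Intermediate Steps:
n(S, r) = 9*S + 14*r (n(S, r) = (10 - 1)*S + 14*r = 9*S + 14*r)
(182 + n(15, 9))*(-275/(-203) + 335) = (182 + (9*15 + 14*9))*(-275/(-203) + 335) = (182 + (135 + 126))*(-275*(-1/203) + 335) = (182 + 261)*(275/203 + 335) = 443*(68280/203) = 30248040/203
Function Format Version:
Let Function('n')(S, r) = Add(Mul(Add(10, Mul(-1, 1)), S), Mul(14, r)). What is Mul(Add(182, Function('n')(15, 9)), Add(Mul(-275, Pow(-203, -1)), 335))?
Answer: Rational(30248040, 203) ≈ 1.4901e+5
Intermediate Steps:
Function('n')(S, r) = Add(Mul(9, S), Mul(14, r)) (Function('n')(S, r) = Add(Mul(Add(10, -1), S), Mul(14, r)) = Add(Mul(9, S), Mul(14, r)))
Mul(Add(182, Function('n')(15, 9)), Add(Mul(-275, Pow(-203, -1)), 335)) = Mul(Add(182, Add(Mul(9, 15), Mul(14, 9))), Add(Mul(-275, Pow(-203, -1)), 335)) = Mul(Add(182, Add(135, 126)), Add(Mul(-275, Rational(-1, 203)), 335)) = Mul(Add(182, 261), Add(Rational(275, 203), 335)) = Mul(443, Rational(68280, 203)) = Rational(30248040, 203)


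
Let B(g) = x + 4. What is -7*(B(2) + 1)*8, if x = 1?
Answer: -336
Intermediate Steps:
B(g) = 5 (B(g) = 1 + 4 = 5)
-7*(B(2) + 1)*8 = -7*(5 + 1)*8 = -7*6*8 = -42*8 = -336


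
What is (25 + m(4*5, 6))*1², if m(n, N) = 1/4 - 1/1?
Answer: 97/4 ≈ 24.250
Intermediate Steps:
m(n, N) = -¾ (m(n, N) = 1*(¼) - 1*1 = ¼ - 1 = -¾)
(25 + m(4*5, 6))*1² = (25 - ¾)*1² = (97/4)*1 = 97/4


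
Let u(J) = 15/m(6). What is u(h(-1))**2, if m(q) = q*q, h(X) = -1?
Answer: 25/144 ≈ 0.17361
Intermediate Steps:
m(q) = q**2
u(J) = 5/12 (u(J) = 15/(6**2) = 15/36 = 15*(1/36) = 5/12)
u(h(-1))**2 = (5/12)**2 = 25/144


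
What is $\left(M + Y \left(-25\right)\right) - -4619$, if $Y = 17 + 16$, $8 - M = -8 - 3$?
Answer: $3813$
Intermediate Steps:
$M = 19$ ($M = 8 - \left(-8 - 3\right) = 8 - -11 = 8 + 11 = 19$)
$Y = 33$
$\left(M + Y \left(-25\right)\right) - -4619 = \left(19 + 33 \left(-25\right)\right) - -4619 = \left(19 - 825\right) + 4619 = -806 + 4619 = 3813$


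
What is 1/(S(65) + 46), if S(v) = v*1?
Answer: 1/111 ≈ 0.0090090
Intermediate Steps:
S(v) = v
1/(S(65) + 46) = 1/(65 + 46) = 1/111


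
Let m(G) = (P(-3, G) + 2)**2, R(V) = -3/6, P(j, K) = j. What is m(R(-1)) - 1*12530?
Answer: -12529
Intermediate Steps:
R(V) = -1/2 (R(V) = -3*1/6 = -1/2)
m(G) = 1 (m(G) = (-3 + 2)**2 = (-1)**2 = 1)
m(R(-1)) - 1*12530 = 1 - 1*12530 = 1 - 12530 = -12529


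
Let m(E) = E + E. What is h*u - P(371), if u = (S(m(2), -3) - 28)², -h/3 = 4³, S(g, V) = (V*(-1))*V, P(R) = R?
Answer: -263219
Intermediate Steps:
m(E) = 2*E
S(g, V) = -V² (S(g, V) = (-V)*V = -V²)
h = -192 (h = -3*4³ = -3*64 = -192)
u = 1369 (u = (-1*(-3)² - 28)² = (-1*9 - 28)² = (-9 - 28)² = (-37)² = 1369)
h*u - P(371) = -192*1369 - 1*371 = -262848 - 371 = -263219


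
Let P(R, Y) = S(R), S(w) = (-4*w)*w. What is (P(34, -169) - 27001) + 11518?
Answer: -20107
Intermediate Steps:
S(w) = -4*w**2
P(R, Y) = -4*R**2
(P(34, -169) - 27001) + 11518 = (-4*34**2 - 27001) + 11518 = (-4*1156 - 27001) + 11518 = (-4624 - 27001) + 11518 = -31625 + 11518 = -20107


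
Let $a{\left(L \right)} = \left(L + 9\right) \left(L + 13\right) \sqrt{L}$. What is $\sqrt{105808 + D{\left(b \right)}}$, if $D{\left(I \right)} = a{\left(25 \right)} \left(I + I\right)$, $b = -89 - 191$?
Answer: $4 i \sqrt{219487} \approx 1874.0 i$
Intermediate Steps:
$a{\left(L \right)} = \sqrt{L} \left(9 + L\right) \left(13 + L\right)$ ($a{\left(L \right)} = \left(9 + L\right) \left(13 + L\right) \sqrt{L} = \sqrt{L} \left(9 + L\right) \left(13 + L\right)$)
$b = -280$ ($b = -89 - 191 = -280$)
$D{\left(I \right)} = 12920 I$ ($D{\left(I \right)} = \sqrt{25} \left(117 + 25^{2} + 22 \cdot 25\right) \left(I + I\right) = 5 \left(117 + 625 + 550\right) 2 I = 5 \cdot 1292 \cdot 2 I = 6460 \cdot 2 I = 12920 I$)
$\sqrt{105808 + D{\left(b \right)}} = \sqrt{105808 + 12920 \left(-280\right)} = \sqrt{105808 - 3617600} = \sqrt{-3511792} = 4 i \sqrt{219487}$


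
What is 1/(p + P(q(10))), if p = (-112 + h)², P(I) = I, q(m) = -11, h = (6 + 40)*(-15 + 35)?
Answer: 1/652853 ≈ 1.5317e-6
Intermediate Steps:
h = 920 (h = 46*20 = 920)
p = 652864 (p = (-112 + 920)² = 808² = 652864)
1/(p + P(q(10))) = 1/(652864 - 11) = 1/652853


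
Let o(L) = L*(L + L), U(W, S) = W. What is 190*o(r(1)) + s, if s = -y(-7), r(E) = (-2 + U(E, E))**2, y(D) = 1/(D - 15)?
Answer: 8361/22 ≈ 380.05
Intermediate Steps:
y(D) = 1/(-15 + D)
r(E) = (-2 + E)**2
o(L) = 2*L**2 (o(L) = L*(2*L) = 2*L**2)
s = 1/22 (s = -1/(-15 - 7) = -1/(-22) = -1*(-1/22) = 1/22 ≈ 0.045455)
190*o(r(1)) + s = 190*(2*((-2 + 1)**2)**2) + 1/22 = 190*(2*((-1)**2)**2) + 1/22 = 190*(2*1**2) + 1/22 = 190*(2*1) + 1/22 = 190*2 + 1/22 = 380 + 1/22 = 8361/22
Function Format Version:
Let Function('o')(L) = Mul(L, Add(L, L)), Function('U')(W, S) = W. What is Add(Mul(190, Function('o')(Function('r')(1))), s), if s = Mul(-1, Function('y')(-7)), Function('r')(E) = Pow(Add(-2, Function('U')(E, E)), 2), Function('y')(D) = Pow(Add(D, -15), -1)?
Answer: Rational(8361, 22) ≈ 380.05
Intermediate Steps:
Function('y')(D) = Pow(Add(-15, D), -1)
Function('r')(E) = Pow(Add(-2, E), 2)
Function('o')(L) = Mul(2, Pow(L, 2)) (Function('o')(L) = Mul(L, Mul(2, L)) = Mul(2, Pow(L, 2)))
s = Rational(1, 22) (s = Mul(-1, Pow(Add(-15, -7), -1)) = Mul(-1, Pow(-22, -1)) = Mul(-1, Rational(-1, 22)) = Rational(1, 22) ≈ 0.045455)
Add(Mul(190, Function('o')(Function('r')(1))), s) = Add(Mul(190, Mul(2, Pow(Pow(Add(-2, 1), 2), 2))), Rational(1, 22)) = Add(Mul(190, Mul(2, Pow(Pow(-1, 2), 2))), Rational(1, 22)) = Add(Mul(190, Mul(2, Pow(1, 2))), Rational(1, 22)) = Add(Mul(190, Mul(2, 1)), Rational(1, 22)) = Add(Mul(190, 2), Rational(1, 22)) = Add(380, Rational(1, 22)) = Rational(8361, 22)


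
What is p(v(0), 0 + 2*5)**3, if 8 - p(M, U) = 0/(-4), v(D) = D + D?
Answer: 512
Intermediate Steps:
v(D) = 2*D
p(M, U) = 8 (p(M, U) = 8 - 0/(-4) = 8 - 0*(-1)/4 = 8 - 1*0 = 8 + 0 = 8)
p(v(0), 0 + 2*5)**3 = 8**3 = 512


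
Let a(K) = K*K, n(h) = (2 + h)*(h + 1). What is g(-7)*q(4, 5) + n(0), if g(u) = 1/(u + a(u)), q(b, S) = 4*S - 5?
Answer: 33/14 ≈ 2.3571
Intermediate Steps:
q(b, S) = -5 + 4*S
n(h) = (1 + h)*(2 + h) (n(h) = (2 + h)*(1 + h) = (1 + h)*(2 + h))
a(K) = K²
g(u) = 1/(u + u²)
g(-7)*q(4, 5) + n(0) = (1/((-7)*(1 - 7)))*(-5 + 4*5) + (2 + 0² + 3*0) = (-⅐/(-6))*(-5 + 20) + (2 + 0 + 0) = -⅐*(-⅙)*15 + 2 = (1/42)*15 + 2 = 5/14 + 2 = 33/14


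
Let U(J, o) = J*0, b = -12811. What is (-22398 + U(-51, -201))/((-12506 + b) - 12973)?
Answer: 11199/19145 ≈ 0.58496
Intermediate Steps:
U(J, o) = 0
(-22398 + U(-51, -201))/((-12506 + b) - 12973) = (-22398 + 0)/((-12506 - 12811) - 12973) = -22398/(-25317 - 12973) = -22398/(-38290) = -22398*(-1/38290) = 11199/19145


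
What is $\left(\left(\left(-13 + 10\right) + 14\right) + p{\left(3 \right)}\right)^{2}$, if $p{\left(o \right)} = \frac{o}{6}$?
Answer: $\frac{529}{4} \approx 132.25$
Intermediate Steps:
$p{\left(o \right)} = \frac{o}{6}$ ($p{\left(o \right)} = o \frac{1}{6} = \frac{o}{6}$)
$\left(\left(\left(-13 + 10\right) + 14\right) + p{\left(3 \right)}\right)^{2} = \left(\left(\left(-13 + 10\right) + 14\right) + \frac{1}{6} \cdot 3\right)^{2} = \left(\left(-3 + 14\right) + \frac{1}{2}\right)^{2} = \left(11 + \frac{1}{2}\right)^{2} = \left(\frac{23}{2}\right)^{2} = \frac{529}{4}$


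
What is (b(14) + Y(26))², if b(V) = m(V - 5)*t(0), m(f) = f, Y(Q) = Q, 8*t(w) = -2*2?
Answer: 1849/4 ≈ 462.25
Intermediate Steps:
t(w) = -½ (t(w) = (-2*2)/8 = (⅛)*(-4) = -½)
b(V) = 5/2 - V/2 (b(V) = (V - 5)*(-½) = (-5 + V)*(-½) = 5/2 - V/2)
(b(14) + Y(26))² = ((5/2 - ½*14) + 26)² = ((5/2 - 7) + 26)² = (-9/2 + 26)² = (43/2)² = 1849/4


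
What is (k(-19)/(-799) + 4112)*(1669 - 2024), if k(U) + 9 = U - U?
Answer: -1166351435/799 ≈ -1.4598e+6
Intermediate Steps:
k(U) = -9 (k(U) = -9 + (U - U) = -9 + 0 = -9)
(k(-19)/(-799) + 4112)*(1669 - 2024) = (-9/(-799) + 4112)*(1669 - 2024) = (-9*(-1/799) + 4112)*(-355) = (9/799 + 4112)*(-355) = (3285497/799)*(-355) = -1166351435/799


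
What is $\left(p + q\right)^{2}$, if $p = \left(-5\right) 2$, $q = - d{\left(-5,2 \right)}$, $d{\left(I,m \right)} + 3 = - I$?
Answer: $144$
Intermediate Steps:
$d{\left(I,m \right)} = -3 - I$
$q = -2$ ($q = - (-3 - -5) = - (-3 + 5) = \left(-1\right) 2 = -2$)
$p = -10$
$\left(p + q\right)^{2} = \left(-10 - 2\right)^{2} = \left(-12\right)^{2} = 144$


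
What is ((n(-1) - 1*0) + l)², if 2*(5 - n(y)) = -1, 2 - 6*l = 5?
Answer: 25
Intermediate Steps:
l = -½ (l = ⅓ - ⅙*5 = ⅓ - ⅚ = -½ ≈ -0.50000)
n(y) = 11/2 (n(y) = 5 - ½*(-1) = 5 + ½ = 11/2)
((n(-1) - 1*0) + l)² = ((11/2 - 1*0) - ½)² = ((11/2 + 0) - ½)² = (11/2 - ½)² = 5² = 25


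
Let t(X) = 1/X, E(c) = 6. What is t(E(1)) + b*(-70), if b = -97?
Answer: 40741/6 ≈ 6790.2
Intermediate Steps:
t(E(1)) + b*(-70) = 1/6 - 97*(-70) = ⅙ + 6790 = 40741/6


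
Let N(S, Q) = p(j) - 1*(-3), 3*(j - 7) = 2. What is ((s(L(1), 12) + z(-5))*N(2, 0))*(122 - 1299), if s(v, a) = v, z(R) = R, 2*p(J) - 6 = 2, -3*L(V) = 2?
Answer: 140063/3 ≈ 46688.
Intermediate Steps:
j = 23/3 (j = 7 + (⅓)*2 = 7 + ⅔ = 23/3 ≈ 7.6667)
L(V) = -⅔ (L(V) = -⅓*2 = -⅔)
p(J) = 4 (p(J) = 3 + (½)*2 = 3 + 1 = 4)
N(S, Q) = 7 (N(S, Q) = 4 - 1*(-3) = 4 + 3 = 7)
((s(L(1), 12) + z(-5))*N(2, 0))*(122 - 1299) = ((-⅔ - 5)*7)*(122 - 1299) = -17/3*7*(-1177) = -119/3*(-1177) = 140063/3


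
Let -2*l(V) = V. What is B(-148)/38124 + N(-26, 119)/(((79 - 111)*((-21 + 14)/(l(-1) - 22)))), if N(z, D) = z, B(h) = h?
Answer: 5319541/2134944 ≈ 2.4917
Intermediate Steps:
l(V) = -V/2
B(-148)/38124 + N(-26, 119)/(((79 - 111)*((-21 + 14)/(l(-1) - 22)))) = -148/38124 - 26*(-½*(-1) - 22)/((-21 + 14)*(79 - 111)) = -148*1/38124 - 26/((-(-224)/(½ - 22))) = -37/9531 - 26/((-(-224)/(-43/2))) = -37/9531 - 26/((-(-224)*(-2)/43)) = -37/9531 - 26/((-32*14/43)) = -37/9531 - 26/(-448/43) = -37/9531 - 26*(-43/448) = -37/9531 + 559/224 = 5319541/2134944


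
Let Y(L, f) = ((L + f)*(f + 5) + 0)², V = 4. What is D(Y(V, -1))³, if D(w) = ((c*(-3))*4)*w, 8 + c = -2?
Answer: 5159780352000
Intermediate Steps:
c = -10 (c = -8 - 2 = -10)
Y(L, f) = (5 + f)²*(L + f)² (Y(L, f) = ((L + f)*(5 + f) + 0)² = ((5 + f)*(L + f) + 0)² = ((5 + f)*(L + f))² = (5 + f)²*(L + f)²)
D(w) = 120*w (D(w) = (-10*(-3)*4)*w = (30*4)*w = 120*w)
D(Y(V, -1))³ = (120*((5 - 1)²*(4 - 1)²))³ = (120*(4²*3²))³ = (120*(16*9))³ = (120*144)³ = 17280³ = 5159780352000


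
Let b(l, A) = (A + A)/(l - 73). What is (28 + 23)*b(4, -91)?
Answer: 3094/23 ≈ 134.52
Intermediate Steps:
b(l, A) = 2*A/(-73 + l) (b(l, A) = (2*A)/(-73 + l) = 2*A/(-73 + l))
(28 + 23)*b(4, -91) = (28 + 23)*(2*(-91)/(-73 + 4)) = 51*(2*(-91)/(-69)) = 51*(2*(-91)*(-1/69)) = 51*(182/69) = 3094/23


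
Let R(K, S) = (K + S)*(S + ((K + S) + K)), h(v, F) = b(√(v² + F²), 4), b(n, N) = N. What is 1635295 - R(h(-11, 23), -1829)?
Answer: -5025955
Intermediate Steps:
h(v, F) = 4
R(K, S) = (K + S)*(2*K + 2*S) (R(K, S) = (K + S)*(S + (S + 2*K)) = (K + S)*(2*K + 2*S))
1635295 - R(h(-11, 23), -1829) = 1635295 - (2*4² + 2*(-1829)² + 4*4*(-1829)) = 1635295 - (2*16 + 2*3345241 - 29264) = 1635295 - (32 + 6690482 - 29264) = 1635295 - 1*6661250 = 1635295 - 6661250 = -5025955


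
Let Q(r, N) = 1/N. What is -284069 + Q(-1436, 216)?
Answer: -61358903/216 ≈ -2.8407e+5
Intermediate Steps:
-284069 + Q(-1436, 216) = -284069 + 1/216 = -61358903/216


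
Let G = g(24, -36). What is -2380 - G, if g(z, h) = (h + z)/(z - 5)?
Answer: -45208/19 ≈ -2379.4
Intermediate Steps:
g(z, h) = (h + z)/(-5 + z)
G = -12/19 (G = (-36 + 24)/(-5 + 24) = -12/19 ≈ -0.63158)
-2380 - G = -2380 - 1*(-12/19) = -2380 + 12/19 = -45208/19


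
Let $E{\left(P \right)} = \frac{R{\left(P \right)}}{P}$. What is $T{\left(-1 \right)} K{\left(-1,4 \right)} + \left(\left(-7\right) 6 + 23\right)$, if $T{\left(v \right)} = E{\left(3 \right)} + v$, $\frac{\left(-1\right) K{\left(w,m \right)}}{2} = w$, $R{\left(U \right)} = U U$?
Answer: $-15$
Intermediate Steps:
$R{\left(U \right)} = U^{2}$
$K{\left(w,m \right)} = - 2 w$
$E{\left(P \right)} = P$ ($E{\left(P \right)} = \frac{P^{2}}{P} = P$)
$T{\left(v \right)} = 3 + v$
$T{\left(-1 \right)} K{\left(-1,4 \right)} + \left(\left(-7\right) 6 + 23\right) = \left(3 - 1\right) \left(\left(-2\right) \left(-1\right)\right) + \left(\left(-7\right) 6 + 23\right) = 2 \cdot 2 + \left(-42 + 23\right) = 4 - 19 = -15$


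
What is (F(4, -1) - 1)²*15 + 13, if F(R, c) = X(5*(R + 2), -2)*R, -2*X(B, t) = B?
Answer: 55828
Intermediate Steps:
X(B, t) = -B/2
F(R, c) = R*(-5 - 5*R/2) (F(R, c) = (-5*(R + 2)/2)*R = (-5*(2 + R)/2)*R = (-(10 + 5*R)/2)*R = (-5 - 5*R/2)*R = R*(-5 - 5*R/2))
(F(4, -1) - 1)²*15 + 13 = ((5/2)*4*(-2 - 1*4) - 1)²*15 + 13 = ((5/2)*4*(-2 - 4) - 1)²*15 + 13 = ((5/2)*4*(-6) - 1)²*15 + 13 = (-60 - 1)²*15 + 13 = (-61)²*15 + 13 = 3721*15 + 13 = 55815 + 13 = 55828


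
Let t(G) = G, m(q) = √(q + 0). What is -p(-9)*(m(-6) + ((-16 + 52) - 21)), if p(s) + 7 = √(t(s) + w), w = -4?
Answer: (7 - I*√13)*(15 + I*√6) ≈ 113.83 - 36.937*I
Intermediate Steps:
m(q) = √q
p(s) = -7 + √(-4 + s) (p(s) = -7 + √(s - 4) = -7 + √(-4 + s))
-p(-9)*(m(-6) + ((-16 + 52) - 21)) = -(-7 + √(-4 - 9))*(√(-6) + ((-16 + 52) - 21)) = -(-7 + √(-13))*(I*√6 + (36 - 21)) = -(-7 + I*√13)*(I*√6 + 15) = -(-7 + I*√13)*(15 + I*√6)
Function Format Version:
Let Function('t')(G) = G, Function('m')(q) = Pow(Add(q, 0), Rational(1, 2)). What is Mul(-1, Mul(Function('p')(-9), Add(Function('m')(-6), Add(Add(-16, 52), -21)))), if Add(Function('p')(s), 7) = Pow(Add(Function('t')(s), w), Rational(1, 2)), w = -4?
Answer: Mul(Add(7, Mul(-1, I, Pow(13, Rational(1, 2)))), Add(15, Mul(I, Pow(6, Rational(1, 2))))) ≈ Add(113.83, Mul(-36.937, I))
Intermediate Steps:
Function('m')(q) = Pow(q, Rational(1, 2))
Function('p')(s) = Add(-7, Pow(Add(-4, s), Rational(1, 2))) (Function('p')(s) = Add(-7, Pow(Add(s, -4), Rational(1, 2))) = Add(-7, Pow(Add(-4, s), Rational(1, 2))))
Mul(-1, Mul(Function('p')(-9), Add(Function('m')(-6), Add(Add(-16, 52), -21)))) = Mul(-1, Mul(Add(-7, Pow(Add(-4, -9), Rational(1, 2))), Add(Pow(-6, Rational(1, 2)), Add(Add(-16, 52), -21)))) = Mul(-1, Mul(Add(-7, Pow(-13, Rational(1, 2))), Add(Mul(I, Pow(6, Rational(1, 2))), Add(36, -21)))) = Mul(-1, Mul(Add(-7, Mul(I, Pow(13, Rational(1, 2)))), Add(Mul(I, Pow(6, Rational(1, 2))), 15))) = Mul(-1, Mul(Add(-7, Mul(I, Pow(13, Rational(1, 2)))), Add(15, Mul(I, Pow(6, Rational(1, 2)))))) = Mul(-1, Add(-7, Mul(I, Pow(13, Rational(1, 2)))), Add(15, Mul(I, Pow(6, Rational(1, 2)))))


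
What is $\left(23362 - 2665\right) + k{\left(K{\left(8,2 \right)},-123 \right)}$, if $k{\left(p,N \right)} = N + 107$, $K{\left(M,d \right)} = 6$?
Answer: $20681$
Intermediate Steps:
$k{\left(p,N \right)} = 107 + N$
$\left(23362 - 2665\right) + k{\left(K{\left(8,2 \right)},-123 \right)} = \left(23362 - 2665\right) + \left(107 - 123\right) = 20697 - 16 = 20681$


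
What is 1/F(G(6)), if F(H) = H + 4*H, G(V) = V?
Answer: 1/30 ≈ 0.033333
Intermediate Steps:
F(H) = 5*H
1/F(G(6)) = 1/(5*6) = 1/30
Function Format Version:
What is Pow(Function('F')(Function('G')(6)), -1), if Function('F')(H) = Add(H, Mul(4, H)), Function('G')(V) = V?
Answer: Rational(1, 30) ≈ 0.033333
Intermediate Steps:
Function('F')(H) = Mul(5, H)
Pow(Function('F')(Function('G')(6)), -1) = Pow(Mul(5, 6), -1) = Pow(30, -1) = Rational(1, 30)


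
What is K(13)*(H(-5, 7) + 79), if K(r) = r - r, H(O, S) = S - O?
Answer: 0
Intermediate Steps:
K(r) = 0
K(13)*(H(-5, 7) + 79) = 0*((7 - 1*(-5)) + 79) = 0*((7 + 5) + 79) = 0*(12 + 79) = 0*91 = 0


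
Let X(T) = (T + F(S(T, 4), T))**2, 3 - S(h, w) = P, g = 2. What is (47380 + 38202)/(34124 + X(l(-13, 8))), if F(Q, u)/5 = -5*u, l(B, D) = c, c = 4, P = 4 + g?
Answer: 42791/21670 ≈ 1.9747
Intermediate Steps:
P = 6 (P = 4 + 2 = 6)
S(h, w) = -3 (S(h, w) = 3 - 1*6 = 3 - 6 = -3)
l(B, D) = 4
F(Q, u) = -25*u (F(Q, u) = 5*(-5*u) = -25*u)
X(T) = 576*T**2 (X(T) = (T - 25*T)**2 = (-24*T)**2 = 576*T**2)
(47380 + 38202)/(34124 + X(l(-13, 8))) = (47380 + 38202)/(34124 + 576*4**2) = 85582/(34124 + 576*16) = 85582/(34124 + 9216) = 85582/43340 = 85582*(1/43340) = 42791/21670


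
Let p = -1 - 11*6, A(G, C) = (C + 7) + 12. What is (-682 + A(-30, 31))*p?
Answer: 42344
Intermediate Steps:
A(G, C) = 19 + C (A(G, C) = (7 + C) + 12 = 19 + C)
p = -67 (p = -1 - 66 = -67)
(-682 + A(-30, 31))*p = (-682 + (19 + 31))*(-67) = (-682 + 50)*(-67) = -632*(-67) = 42344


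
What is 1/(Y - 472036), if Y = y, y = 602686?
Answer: 1/130650 ≈ 7.6540e-6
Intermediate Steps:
Y = 602686
1/(Y - 472036) = 1/(602686 - 472036) = 1/130650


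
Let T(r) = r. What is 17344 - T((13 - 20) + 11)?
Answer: 17340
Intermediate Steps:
17344 - T((13 - 20) + 11) = 17344 - ((13 - 20) + 11) = 17344 - (-7 + 11) = 17344 - 1*4 = 17344 - 4 = 17340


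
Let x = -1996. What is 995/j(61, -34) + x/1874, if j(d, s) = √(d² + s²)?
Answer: -998/937 + 995*√4877/4877 ≈ 13.183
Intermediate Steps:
995/j(61, -34) + x/1874 = 995/(√(61² + (-34)²)) - 1996/1874 = 995/(√(3721 + 1156)) - 1996*1/1874 = 995/(√4877) - 998/937 = 995*(√4877/4877) - 998/937 = 995*√4877/4877 - 998/937 = -998/937 + 995*√4877/4877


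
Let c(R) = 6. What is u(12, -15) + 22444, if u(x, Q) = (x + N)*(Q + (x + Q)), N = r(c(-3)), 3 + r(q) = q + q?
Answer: 22066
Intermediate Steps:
r(q) = -3 + 2*q (r(q) = -3 + (q + q) = -3 + 2*q)
N = 9 (N = -3 + 2*6 = -3 + 12 = 9)
u(x, Q) = (9 + x)*(x + 2*Q) (u(x, Q) = (x + 9)*(Q + (x + Q)) = (9 + x)*(Q + (Q + x)) = (9 + x)*(x + 2*Q))
u(12, -15) + 22444 = (12² + 9*12 + 18*(-15) + 2*(-15)*12) + 22444 = (144 + 108 - 270 - 360) + 22444 = -378 + 22444 = 22066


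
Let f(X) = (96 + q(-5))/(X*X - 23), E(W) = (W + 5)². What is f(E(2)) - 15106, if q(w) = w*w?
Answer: -35921947/2378 ≈ -15106.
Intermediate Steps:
q(w) = w²
E(W) = (5 + W)²
f(X) = 121/(-23 + X²) (f(X) = (96 + (-5)²)/(X*X - 23) = (96 + 25)/(X² - 23) = 121/(-23 + X²))
f(E(2)) - 15106 = 121/(-23 + ((5 + 2)²)²) - 15106 = 121/(-23 + (7²)²) - 15106 = 121/(-23 + 49²) - 15106 = 121/(-23 + 2401) - 15106 = 121/2378 - 15106 = -35921947/2378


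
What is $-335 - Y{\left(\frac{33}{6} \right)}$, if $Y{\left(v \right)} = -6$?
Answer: $-329$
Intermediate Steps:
$-335 - Y{\left(\frac{33}{6} \right)} = -335 - -6 = -335 + 6 = -329$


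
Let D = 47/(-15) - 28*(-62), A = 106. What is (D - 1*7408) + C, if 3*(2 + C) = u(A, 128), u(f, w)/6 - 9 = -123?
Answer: -88577/15 ≈ -5905.1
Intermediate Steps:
u(f, w) = -684 (u(f, w) = 54 + 6*(-123) = 54 - 738 = -684)
D = 25993/15 (D = 47*(-1/15) + 1736 = -47/15 + 1736 = 25993/15 ≈ 1732.9)
C = -230 (C = -2 + (1/3)*(-684) = -2 - 228 = -230)
(D - 1*7408) + C = (25993/15 - 1*7408) - 230 = (25993/15 - 7408) - 230 = -85127/15 - 230 = -88577/15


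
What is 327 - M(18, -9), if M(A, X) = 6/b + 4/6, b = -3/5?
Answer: 1009/3 ≈ 336.33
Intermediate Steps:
b = -⅗ (b = -3*⅕ = -⅗ ≈ -0.60000)
M(A, X) = -28/3 (M(A, X) = 6/(-⅗) + 4/6 = 6*(-5/3) + 4*(⅙) = -10 + ⅔ = -28/3)
327 - M(18, -9) = 327 - 1*(-28/3) = 327 + 28/3 = 1009/3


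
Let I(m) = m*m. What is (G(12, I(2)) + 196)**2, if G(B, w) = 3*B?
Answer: 53824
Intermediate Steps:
I(m) = m**2
(G(12, I(2)) + 196)**2 = (3*12 + 196)**2 = (36 + 196)**2 = 232**2 = 53824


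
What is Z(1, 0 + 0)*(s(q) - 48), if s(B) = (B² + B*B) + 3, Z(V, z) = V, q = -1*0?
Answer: -45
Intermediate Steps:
q = 0
s(B) = 3 + 2*B² (s(B) = (B² + B²) + 3 = 2*B² + 3 = 3 + 2*B²)
Z(1, 0 + 0)*(s(q) - 48) = 1*((3 + 2*0²) - 48) = 1*((3 + 2*0) - 48) = 1*((3 + 0) - 48) = 1*(3 - 48) = 1*(-45) = -45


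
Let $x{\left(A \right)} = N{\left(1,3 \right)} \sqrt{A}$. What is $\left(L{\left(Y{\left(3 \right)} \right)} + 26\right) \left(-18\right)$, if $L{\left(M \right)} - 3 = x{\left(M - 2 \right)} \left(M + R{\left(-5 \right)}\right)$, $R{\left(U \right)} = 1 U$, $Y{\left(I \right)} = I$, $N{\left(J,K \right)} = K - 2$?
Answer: $-486$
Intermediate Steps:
$N{\left(J,K \right)} = -2 + K$ ($N{\left(J,K \right)} = K - 2 = -2 + K$)
$x{\left(A \right)} = \sqrt{A}$ ($x{\left(A \right)} = \left(-2 + 3\right) \sqrt{A} = 1 \sqrt{A} = \sqrt{A}$)
$R{\left(U \right)} = U$
$L{\left(M \right)} = 3 + \sqrt{-2 + M} \left(-5 + M\right)$ ($L{\left(M \right)} = 3 + \sqrt{M - 2} \left(M - 5\right) = 3 + \sqrt{M - 2} \left(-5 + M\right) = 3 + \sqrt{-2 + M} \left(-5 + M\right)$)
$\left(L{\left(Y{\left(3 \right)} \right)} + 26\right) \left(-18\right) = \left(\left(3 - 5 \sqrt{-2 + 3} + 3 \sqrt{-2 + 3}\right) + 26\right) \left(-18\right) = \left(\left(3 - 5 \sqrt{1} + 3 \sqrt{1}\right) + 26\right) \left(-18\right) = \left(\left(3 - 5 + 3 \cdot 1\right) + 26\right) \left(-18\right) = \left(\left(3 - 5 + 3\right) + 26\right) \left(-18\right) = \left(1 + 26\right) \left(-18\right) = 27 \left(-18\right) = -486$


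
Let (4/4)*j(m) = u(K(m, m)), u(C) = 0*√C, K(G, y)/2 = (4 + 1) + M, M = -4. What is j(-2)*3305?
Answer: 0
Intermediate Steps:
K(G, y) = 2 (K(G, y) = 2*((4 + 1) - 4) = 2*(5 - 4) = 2*1 = 2)
u(C) = 0
j(m) = 0
j(-2)*3305 = 0*3305 = 0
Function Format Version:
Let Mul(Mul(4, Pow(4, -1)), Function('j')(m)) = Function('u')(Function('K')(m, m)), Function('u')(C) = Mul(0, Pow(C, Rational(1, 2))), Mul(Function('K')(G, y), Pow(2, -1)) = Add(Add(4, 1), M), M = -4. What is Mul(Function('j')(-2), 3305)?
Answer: 0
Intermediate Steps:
Function('K')(G, y) = 2 (Function('K')(G, y) = Mul(2, Add(Add(4, 1), -4)) = Mul(2, Add(5, -4)) = Mul(2, 1) = 2)
Function('u')(C) = 0
Function('j')(m) = 0
Mul(Function('j')(-2), 3305) = Mul(0, 3305) = 0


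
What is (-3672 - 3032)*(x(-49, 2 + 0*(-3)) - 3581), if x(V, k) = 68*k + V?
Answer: 23423776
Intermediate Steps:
x(V, k) = V + 68*k
(-3672 - 3032)*(x(-49, 2 + 0*(-3)) - 3581) = (-3672 - 3032)*((-49 + 68*(2 + 0*(-3))) - 3581) = -6704*((-49 + 68*(2 + 0)) - 3581) = -6704*((-49 + 68*2) - 3581) = -6704*((-49 + 136) - 3581) = -6704*(87 - 3581) = -6704*(-3494) = 23423776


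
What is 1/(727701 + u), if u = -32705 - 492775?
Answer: 1/202221 ≈ 4.9451e-6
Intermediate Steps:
u = -525480
1/(727701 + u) = 1/(727701 - 525480) = 1/202221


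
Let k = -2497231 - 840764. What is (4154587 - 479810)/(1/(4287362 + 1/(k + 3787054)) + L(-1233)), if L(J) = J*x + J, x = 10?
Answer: -7074969122315528943/26112552191416058 ≈ -270.94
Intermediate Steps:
k = -3337995
L(J) = 11*J (L(J) = J*10 + J = 10*J + J = 11*J)
(4154587 - 479810)/(1/(4287362 + 1/(k + 3787054)) + L(-1233)) = (4154587 - 479810)/(1/(4287362 + 1/(-3337995 + 3787054)) + 11*(-1233)) = 3674777/(1/(4287362 + 1/449059) - 13563) = 3674777/(1/(1925278492359/449059) - 13563) = 3674777/(449059/1925278492359 - 13563) = 3674777/(-26112552191416058/1925278492359) = 3674777*(-1925278492359/26112552191416058) = -7074969122315528943/26112552191416058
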